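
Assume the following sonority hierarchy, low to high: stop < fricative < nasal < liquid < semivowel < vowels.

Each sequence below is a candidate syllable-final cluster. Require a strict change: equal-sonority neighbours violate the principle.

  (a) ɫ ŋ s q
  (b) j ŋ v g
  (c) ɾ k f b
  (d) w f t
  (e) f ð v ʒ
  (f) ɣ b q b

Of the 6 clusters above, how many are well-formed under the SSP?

(a) 4-3-2-1 → obeys
(b) 5-3-2-1 → obeys
(c) 4-1-2-1 → violates
(d) 5-2-1 → obeys
(e) 2-2-2-2 → violates
(f) 2-1-1-1 → violates

3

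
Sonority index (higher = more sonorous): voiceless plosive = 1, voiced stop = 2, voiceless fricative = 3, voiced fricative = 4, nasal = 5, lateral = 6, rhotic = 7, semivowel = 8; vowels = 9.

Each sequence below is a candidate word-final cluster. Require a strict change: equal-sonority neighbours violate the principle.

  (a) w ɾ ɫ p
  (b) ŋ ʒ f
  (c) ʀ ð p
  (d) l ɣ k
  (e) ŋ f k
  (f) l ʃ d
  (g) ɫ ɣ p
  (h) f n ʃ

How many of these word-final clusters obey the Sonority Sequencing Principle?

(a) 8-7-6-1 → obeys
(b) 5-4-3 → obeys
(c) 7-4-1 → obeys
(d) 6-4-1 → obeys
(e) 5-3-1 → obeys
(f) 6-3-2 → obeys
(g) 6-4-1 → obeys
(h) 3-5-3 → violates

7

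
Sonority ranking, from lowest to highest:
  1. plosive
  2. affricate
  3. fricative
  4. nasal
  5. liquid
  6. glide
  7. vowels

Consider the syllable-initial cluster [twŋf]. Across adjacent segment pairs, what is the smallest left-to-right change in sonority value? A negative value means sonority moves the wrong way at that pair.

/t/: plosive = 1.
/w/: glide = 6.
/ŋ/: nasal = 4.
/f/: fricative = 3.
/t/→/w/: change +5.
/w/→/ŋ/: change -2.
/ŋ/→/f/: change -1.
Minimum = -2.

-2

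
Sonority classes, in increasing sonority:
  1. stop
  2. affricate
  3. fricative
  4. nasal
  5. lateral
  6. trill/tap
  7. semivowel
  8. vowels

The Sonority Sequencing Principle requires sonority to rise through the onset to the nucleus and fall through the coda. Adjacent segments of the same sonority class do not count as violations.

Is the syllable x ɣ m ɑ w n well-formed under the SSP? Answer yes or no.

yes

Onset: /x/ is a fricative (sonority 3), /ɣ/ is a fricative (sonority 3), /m/ is a nasal (sonority 4); then the nucleus /ɑ/ (sonority 8).
Onset profile 3-3-4-8 — rises to the nucleus.
Coda: /w/ is a semivowel (sonority 7), /n/ is a nasal (sonority 4).
Coda profile 8-7-4 — falls from the nucleus.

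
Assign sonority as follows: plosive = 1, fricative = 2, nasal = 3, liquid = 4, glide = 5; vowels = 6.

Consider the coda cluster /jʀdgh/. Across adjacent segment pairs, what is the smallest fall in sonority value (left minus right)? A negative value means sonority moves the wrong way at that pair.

-1

/j/: glide = 5.
/ʀ/: liquid = 4.
/d/: plosive = 1.
/g/: plosive = 1.
/h/: fricative = 2.
/j/→/ʀ/: change +1.
/ʀ/→/d/: change +3.
/d/→/g/: change +0.
/g/→/h/: change -1.
Minimum = -1.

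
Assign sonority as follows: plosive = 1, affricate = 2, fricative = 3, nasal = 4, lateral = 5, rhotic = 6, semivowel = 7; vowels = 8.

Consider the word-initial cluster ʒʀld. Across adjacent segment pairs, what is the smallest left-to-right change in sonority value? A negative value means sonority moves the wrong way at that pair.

/ʒ/ is a fricative (sonority 3).
/ʀ/ is a rhotic (sonority 6).
/l/ is a lateral (sonority 5).
/d/ is a plosive (sonority 1).
/ʒ/→/ʀ/: change +3.
/ʀ/→/l/: change -1.
/l/→/d/: change -4.
Minimum = -4.

-4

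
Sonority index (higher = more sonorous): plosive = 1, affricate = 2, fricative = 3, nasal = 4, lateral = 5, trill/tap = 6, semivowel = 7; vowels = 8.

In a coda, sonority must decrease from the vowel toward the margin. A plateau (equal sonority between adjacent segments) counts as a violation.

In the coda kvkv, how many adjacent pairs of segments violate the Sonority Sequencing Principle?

2

/k/: plosive = 1.
/v/: fricative = 3.
/k/: plosive = 1.
/v/: fricative = 3.
/k/→/v/: 1→3 (does not fall) — violation.
/v/→/k/: 3→1 (falls) — ok.
/k/→/v/: 1→3 (does not fall) — violation.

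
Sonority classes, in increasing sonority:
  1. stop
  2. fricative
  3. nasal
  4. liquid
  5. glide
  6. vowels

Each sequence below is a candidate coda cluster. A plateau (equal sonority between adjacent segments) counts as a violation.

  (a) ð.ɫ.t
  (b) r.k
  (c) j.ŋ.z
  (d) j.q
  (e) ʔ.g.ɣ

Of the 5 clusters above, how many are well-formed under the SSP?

(a) 2-4-1 → violates
(b) 4-1 → obeys
(c) 5-3-2 → obeys
(d) 5-1 → obeys
(e) 1-1-2 → violates

3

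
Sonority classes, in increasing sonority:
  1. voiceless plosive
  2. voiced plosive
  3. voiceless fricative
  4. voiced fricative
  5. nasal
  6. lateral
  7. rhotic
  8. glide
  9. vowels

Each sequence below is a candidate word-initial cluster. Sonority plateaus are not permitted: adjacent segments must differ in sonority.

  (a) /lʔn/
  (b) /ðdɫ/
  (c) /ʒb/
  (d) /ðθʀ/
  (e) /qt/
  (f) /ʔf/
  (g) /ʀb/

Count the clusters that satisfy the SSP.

(a) /lʔn/: profile 6-1-5 — violates.
(b) /ðdɫ/: profile 4-2-6 — violates.
(c) /ʒb/: profile 4-2 — violates.
(d) /ðθʀ/: profile 4-3-7 — violates.
(e) /qt/: profile 1-1 — violates.
(f) /ʔf/: profile 1-3 — obeys.
(g) /ʀb/: profile 7-2 — violates.

1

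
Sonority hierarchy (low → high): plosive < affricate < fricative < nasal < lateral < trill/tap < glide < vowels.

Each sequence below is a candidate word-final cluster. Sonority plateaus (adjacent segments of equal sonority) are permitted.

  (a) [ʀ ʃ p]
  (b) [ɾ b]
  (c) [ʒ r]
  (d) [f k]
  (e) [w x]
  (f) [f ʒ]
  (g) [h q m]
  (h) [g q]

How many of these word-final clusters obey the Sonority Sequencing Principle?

(a) 6-3-1 → obeys
(b) 6-1 → obeys
(c) 3-6 → violates
(d) 3-1 → obeys
(e) 7-3 → obeys
(f) 3-3 → obeys
(g) 3-1-4 → violates
(h) 1-1 → obeys

6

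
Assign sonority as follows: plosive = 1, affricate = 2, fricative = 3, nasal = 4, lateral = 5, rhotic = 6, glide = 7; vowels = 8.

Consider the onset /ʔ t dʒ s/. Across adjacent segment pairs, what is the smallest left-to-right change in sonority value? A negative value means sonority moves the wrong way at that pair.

/ʔ/ — plosive, sonority 1.
/t/ — plosive, sonority 1.
/dʒ/ — affricate, sonority 2.
/s/ — fricative, sonority 3.
/ʔ/→/t/: change +0.
/t/→/dʒ/: change +1.
/dʒ/→/s/: change +1.
Minimum = 0.

0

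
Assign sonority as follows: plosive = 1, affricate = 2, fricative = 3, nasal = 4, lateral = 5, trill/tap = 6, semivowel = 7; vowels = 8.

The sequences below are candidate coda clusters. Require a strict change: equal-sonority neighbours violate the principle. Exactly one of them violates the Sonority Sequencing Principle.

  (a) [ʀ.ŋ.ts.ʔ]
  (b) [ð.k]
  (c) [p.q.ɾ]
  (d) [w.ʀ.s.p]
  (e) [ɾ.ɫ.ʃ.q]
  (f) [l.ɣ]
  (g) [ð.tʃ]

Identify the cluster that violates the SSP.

(a) sonority 6-4-2-1: well-formed.
(b) sonority 3-1: well-formed.
(c) sonority 1-1-6: ill-formed.
(d) sonority 7-6-3-1: well-formed.
(e) sonority 6-5-3-1: well-formed.
(f) sonority 5-3: well-formed.
(g) sonority 3-2: well-formed.

c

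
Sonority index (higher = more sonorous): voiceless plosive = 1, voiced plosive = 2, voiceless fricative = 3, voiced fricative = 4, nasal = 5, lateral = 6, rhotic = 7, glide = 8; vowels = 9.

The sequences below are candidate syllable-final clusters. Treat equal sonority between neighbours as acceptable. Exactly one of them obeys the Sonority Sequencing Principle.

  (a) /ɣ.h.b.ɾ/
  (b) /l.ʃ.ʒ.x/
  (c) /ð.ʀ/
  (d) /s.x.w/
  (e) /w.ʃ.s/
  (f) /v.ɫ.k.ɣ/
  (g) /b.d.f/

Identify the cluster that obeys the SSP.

(a) /ɣ.h.b.ɾ/: profile 4-3-2-7 — violates.
(b) /l.ʃ.ʒ.x/: profile 6-3-4-3 — violates.
(c) /ð.ʀ/: profile 4-7 — violates.
(d) /s.x.w/: profile 3-3-8 — violates.
(e) /w.ʃ.s/: profile 8-3-3 — obeys.
(f) /v.ɫ.k.ɣ/: profile 4-6-1-4 — violates.
(g) /b.d.f/: profile 2-2-3 — violates.

e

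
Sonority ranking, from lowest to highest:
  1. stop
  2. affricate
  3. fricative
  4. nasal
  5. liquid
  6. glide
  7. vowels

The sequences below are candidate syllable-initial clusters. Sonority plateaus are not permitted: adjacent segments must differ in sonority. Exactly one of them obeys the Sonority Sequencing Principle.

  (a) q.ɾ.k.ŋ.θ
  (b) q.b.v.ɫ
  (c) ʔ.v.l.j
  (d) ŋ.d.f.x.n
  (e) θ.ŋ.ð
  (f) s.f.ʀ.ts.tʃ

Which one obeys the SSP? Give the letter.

(a) 1-5-1-4-3 → violates
(b) 1-1-3-5 → violates
(c) 1-3-5-6 → obeys
(d) 4-1-3-3-4 → violates
(e) 3-4-3 → violates
(f) 3-3-5-2-2 → violates

c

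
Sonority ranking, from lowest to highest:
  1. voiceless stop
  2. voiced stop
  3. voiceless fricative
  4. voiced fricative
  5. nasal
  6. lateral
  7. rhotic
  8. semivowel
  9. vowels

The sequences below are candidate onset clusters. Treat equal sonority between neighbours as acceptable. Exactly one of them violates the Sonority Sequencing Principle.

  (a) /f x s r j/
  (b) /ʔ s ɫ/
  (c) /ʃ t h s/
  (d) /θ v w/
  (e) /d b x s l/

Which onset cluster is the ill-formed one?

(a) sonority 3-3-3-7-8: well-formed.
(b) sonority 1-3-6: well-formed.
(c) sonority 3-1-3-3: ill-formed.
(d) sonority 3-4-8: well-formed.
(e) sonority 2-2-3-3-6: well-formed.

c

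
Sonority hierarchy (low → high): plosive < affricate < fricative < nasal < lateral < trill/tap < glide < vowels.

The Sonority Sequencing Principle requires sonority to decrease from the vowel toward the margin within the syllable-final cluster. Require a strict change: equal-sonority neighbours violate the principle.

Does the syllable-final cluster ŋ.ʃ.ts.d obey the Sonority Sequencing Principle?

/ŋ/ is a nasal (sonority 4).
/ʃ/ is a fricative (sonority 3).
/ts/ is an affricate (sonority 2).
/d/ is a plosive (sonority 1).
The profile 4-3-2-1 strictly falls, so the syllable-final cluster satisfies the SSP.

yes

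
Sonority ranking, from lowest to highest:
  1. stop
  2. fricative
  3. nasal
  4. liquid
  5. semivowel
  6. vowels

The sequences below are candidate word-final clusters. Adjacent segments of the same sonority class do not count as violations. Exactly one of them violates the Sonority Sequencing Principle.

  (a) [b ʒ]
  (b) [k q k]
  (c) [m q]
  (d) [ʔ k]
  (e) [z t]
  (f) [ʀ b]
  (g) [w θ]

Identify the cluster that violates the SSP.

a

(a) [b ʒ]: profile 1-2 — violates.
(b) [k q k]: profile 1-1-1 — obeys.
(c) [m q]: profile 3-1 — obeys.
(d) [ʔ k]: profile 1-1 — obeys.
(e) [z t]: profile 2-1 — obeys.
(f) [ʀ b]: profile 4-1 — obeys.
(g) [w θ]: profile 5-2 — obeys.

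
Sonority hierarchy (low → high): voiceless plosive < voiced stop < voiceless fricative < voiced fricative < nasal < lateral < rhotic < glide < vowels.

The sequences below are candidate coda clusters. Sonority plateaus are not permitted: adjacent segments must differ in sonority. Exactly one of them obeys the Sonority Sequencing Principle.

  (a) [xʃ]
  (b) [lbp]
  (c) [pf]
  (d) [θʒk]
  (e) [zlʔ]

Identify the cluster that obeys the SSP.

(a) sonority 3-3: ill-formed.
(b) sonority 6-2-1: well-formed.
(c) sonority 1-3: ill-formed.
(d) sonority 3-4-1: ill-formed.
(e) sonority 4-6-1: ill-formed.

b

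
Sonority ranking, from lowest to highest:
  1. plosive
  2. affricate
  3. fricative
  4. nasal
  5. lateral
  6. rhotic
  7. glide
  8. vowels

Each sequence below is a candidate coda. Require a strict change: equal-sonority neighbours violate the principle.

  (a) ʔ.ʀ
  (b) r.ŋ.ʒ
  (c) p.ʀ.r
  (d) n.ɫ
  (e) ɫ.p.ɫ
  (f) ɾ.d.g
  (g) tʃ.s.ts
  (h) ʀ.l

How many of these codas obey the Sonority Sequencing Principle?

(a) 1-6 → violates
(b) 6-4-3 → obeys
(c) 1-6-6 → violates
(d) 4-5 → violates
(e) 5-1-5 → violates
(f) 6-1-1 → violates
(g) 2-3-2 → violates
(h) 6-5 → obeys

2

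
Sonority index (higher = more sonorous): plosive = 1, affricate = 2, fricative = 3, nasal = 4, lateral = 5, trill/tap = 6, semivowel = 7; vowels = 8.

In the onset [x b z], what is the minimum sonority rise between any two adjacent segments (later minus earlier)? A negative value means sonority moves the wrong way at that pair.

-2

/x/ — fricative, sonority 3.
/b/ — plosive, sonority 1.
/z/ — fricative, sonority 3.
/x/→/b/: change -2.
/b/→/z/: change +2.
Minimum = -2.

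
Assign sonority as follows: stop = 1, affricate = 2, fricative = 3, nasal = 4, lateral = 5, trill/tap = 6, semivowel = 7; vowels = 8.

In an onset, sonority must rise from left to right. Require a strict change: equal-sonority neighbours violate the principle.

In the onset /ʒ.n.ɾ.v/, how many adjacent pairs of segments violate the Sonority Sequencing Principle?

1

/ʒ/: fricative = 3.
/n/: nasal = 4.
/ɾ/: trill/tap = 6.
/v/: fricative = 3.
/ʒ/→/n/: 3→4 (rises) — ok.
/n/→/ɾ/: 4→6 (rises) — ok.
/ɾ/→/v/: 6→3 (does not rise) — violation.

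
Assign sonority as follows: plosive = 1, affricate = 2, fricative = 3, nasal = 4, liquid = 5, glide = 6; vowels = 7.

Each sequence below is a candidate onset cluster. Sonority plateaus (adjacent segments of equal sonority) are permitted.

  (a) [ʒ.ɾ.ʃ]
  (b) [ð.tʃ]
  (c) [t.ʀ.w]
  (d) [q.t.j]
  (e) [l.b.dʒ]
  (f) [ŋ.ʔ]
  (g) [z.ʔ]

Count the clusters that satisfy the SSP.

(a) sonority 3-5-3: ill-formed.
(b) sonority 3-2: ill-formed.
(c) sonority 1-5-6: well-formed.
(d) sonority 1-1-6: well-formed.
(e) sonority 5-1-2: ill-formed.
(f) sonority 4-1: ill-formed.
(g) sonority 3-1: ill-formed.

2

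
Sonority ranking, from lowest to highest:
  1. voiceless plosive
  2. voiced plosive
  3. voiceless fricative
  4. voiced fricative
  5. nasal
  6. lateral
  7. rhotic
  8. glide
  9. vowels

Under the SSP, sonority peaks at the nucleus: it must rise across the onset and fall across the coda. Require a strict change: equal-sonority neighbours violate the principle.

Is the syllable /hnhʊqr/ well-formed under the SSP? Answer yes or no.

no

Onset: /h/ is a voiceless fricative (sonority 3), /n/ is a nasal (sonority 5), /h/ is a voiceless fricative (sonority 3); then the nucleus /ʊ/ (sonority 9).
Onset profile 3-5-3-9 — does not strictly rise throughout.
Coda: /q/ is a voiceless plosive (sonority 1), /r/ is a rhotic (sonority 7).
Coda profile 9-1-7 — does not strictly fall throughout.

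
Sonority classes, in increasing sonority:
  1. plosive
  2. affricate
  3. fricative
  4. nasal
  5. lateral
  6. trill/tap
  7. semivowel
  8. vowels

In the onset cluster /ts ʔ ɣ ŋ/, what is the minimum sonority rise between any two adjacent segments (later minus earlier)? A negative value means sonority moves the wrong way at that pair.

-1

/ts/ — affricate, sonority 2.
/ʔ/ — plosive, sonority 1.
/ɣ/ — fricative, sonority 3.
/ŋ/ — nasal, sonority 4.
/ts/→/ʔ/: change -1.
/ʔ/→/ɣ/: change +2.
/ɣ/→/ŋ/: change +1.
Minimum = -1.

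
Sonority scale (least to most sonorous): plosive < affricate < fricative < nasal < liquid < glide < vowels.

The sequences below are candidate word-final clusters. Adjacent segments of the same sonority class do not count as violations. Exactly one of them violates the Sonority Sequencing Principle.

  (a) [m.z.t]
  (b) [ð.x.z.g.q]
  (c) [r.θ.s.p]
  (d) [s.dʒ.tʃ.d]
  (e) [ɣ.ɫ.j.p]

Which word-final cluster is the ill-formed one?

e

(a) [m.z.t]: profile 4-3-1 — obeys.
(b) [ð.x.z.g.q]: profile 3-3-3-1-1 — obeys.
(c) [r.θ.s.p]: profile 5-3-3-1 — obeys.
(d) [s.dʒ.tʃ.d]: profile 3-2-2-1 — obeys.
(e) [ɣ.ɫ.j.p]: profile 3-5-6-1 — violates.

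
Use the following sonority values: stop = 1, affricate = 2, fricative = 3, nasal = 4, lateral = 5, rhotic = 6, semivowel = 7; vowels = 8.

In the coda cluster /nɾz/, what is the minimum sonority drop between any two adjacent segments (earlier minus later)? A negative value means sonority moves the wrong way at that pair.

/n/ is a nasal (sonority 4).
/ɾ/ is a rhotic (sonority 6).
/z/ is a fricative (sonority 3).
/n/→/ɾ/: change -2.
/ɾ/→/z/: change +3.
Minimum = -2.

-2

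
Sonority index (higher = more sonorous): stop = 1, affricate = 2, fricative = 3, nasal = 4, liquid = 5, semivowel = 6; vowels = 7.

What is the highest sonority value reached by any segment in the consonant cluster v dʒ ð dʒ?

3

/v/ — fricative, sonority 3.
/dʒ/ — affricate, sonority 2.
/ð/ — fricative, sonority 3.
/dʒ/ — affricate, sonority 2.
The maximum is 3.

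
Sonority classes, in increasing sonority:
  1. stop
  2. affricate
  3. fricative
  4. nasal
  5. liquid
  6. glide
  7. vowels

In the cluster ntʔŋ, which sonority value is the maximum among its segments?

4

/n/ is a nasal (sonority 4).
/t/ is a stop (sonority 1).
/ʔ/ is a stop (sonority 1).
/ŋ/ is a nasal (sonority 4).
The maximum is 4.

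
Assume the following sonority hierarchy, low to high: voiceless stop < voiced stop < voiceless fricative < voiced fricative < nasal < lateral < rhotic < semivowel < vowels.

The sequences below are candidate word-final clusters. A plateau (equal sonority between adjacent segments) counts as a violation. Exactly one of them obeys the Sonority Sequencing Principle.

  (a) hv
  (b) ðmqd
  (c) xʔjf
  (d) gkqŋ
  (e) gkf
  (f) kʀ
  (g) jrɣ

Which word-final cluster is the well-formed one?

(a) hv: profile 3-4 — violates.
(b) ðmqd: profile 4-5-1-2 — violates.
(c) xʔjf: profile 3-1-8-3 — violates.
(d) gkqŋ: profile 2-1-1-5 — violates.
(e) gkf: profile 2-1-3 — violates.
(f) kʀ: profile 1-7 — violates.
(g) jrɣ: profile 8-7-4 — obeys.

g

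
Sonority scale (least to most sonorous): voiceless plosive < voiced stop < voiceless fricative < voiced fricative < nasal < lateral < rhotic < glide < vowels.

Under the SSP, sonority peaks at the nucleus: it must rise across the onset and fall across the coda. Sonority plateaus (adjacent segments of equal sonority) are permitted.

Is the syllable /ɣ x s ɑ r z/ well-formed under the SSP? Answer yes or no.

Onset: /ɣ/ is a voiced fricative (sonority 4), /x/ is a voiceless fricative (sonority 3), /s/ is a voiceless fricative (sonority 3); then the nucleus /ɑ/ (sonority 9).
Onset profile 4-3-3-9 — does not rise throughout.
Coda: /r/ is a rhotic (sonority 7), /z/ is a voiced fricative (sonority 4).
Coda profile 9-7-4 — falls from the nucleus.

no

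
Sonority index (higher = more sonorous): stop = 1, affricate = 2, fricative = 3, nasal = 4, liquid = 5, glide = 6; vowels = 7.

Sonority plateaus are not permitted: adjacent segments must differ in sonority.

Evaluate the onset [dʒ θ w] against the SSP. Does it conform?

yes

/dʒ/ is an affricate (sonority 2).
/θ/ is a fricative (sonority 3).
/w/ is a glide (sonority 6).
The profile 2-3-6 strictly rises, so the onset satisfies the SSP.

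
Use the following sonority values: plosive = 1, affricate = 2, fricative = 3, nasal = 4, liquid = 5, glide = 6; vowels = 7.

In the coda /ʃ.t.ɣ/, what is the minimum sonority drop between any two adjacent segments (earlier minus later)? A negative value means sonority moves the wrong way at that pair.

/ʃ/: fricative = 3.
/t/: plosive = 1.
/ɣ/: fricative = 3.
/ʃ/→/t/: change +2.
/t/→/ɣ/: change -2.
Minimum = -2.

-2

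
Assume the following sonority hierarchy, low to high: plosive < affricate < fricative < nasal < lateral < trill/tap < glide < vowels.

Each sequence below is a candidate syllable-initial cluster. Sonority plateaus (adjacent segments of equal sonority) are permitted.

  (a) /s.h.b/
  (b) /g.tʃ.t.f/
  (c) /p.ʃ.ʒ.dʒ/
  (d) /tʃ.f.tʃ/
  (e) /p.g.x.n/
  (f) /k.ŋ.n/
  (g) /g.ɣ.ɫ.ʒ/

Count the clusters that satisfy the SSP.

2

(a) 3-3-1 → violates
(b) 1-2-1-3 → violates
(c) 1-3-3-2 → violates
(d) 2-3-2 → violates
(e) 1-1-3-4 → obeys
(f) 1-4-4 → obeys
(g) 1-3-5-3 → violates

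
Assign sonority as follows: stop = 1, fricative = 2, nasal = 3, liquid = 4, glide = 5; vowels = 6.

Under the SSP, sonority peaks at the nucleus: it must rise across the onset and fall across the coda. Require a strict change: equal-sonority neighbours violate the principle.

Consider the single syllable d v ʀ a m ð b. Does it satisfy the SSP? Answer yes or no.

Onset: /d/ is a stop (sonority 1), /v/ is a fricative (sonority 2), /ʀ/ is a liquid (sonority 4); then the nucleus /a/ (sonority 6).
Onset profile 1-2-4-6 — rises to the nucleus.
Coda: /m/ is a nasal (sonority 3), /ð/ is a fricative (sonority 2), /b/ is a stop (sonority 1).
Coda profile 6-3-2-1 — falls from the nucleus.

yes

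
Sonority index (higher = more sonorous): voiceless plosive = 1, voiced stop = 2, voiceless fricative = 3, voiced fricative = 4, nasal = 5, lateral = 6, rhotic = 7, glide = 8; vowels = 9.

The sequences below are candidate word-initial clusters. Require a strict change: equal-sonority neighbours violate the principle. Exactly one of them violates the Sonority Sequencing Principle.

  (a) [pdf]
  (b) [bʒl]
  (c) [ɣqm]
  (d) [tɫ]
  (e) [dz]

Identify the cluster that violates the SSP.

c

(a) sonority 1-2-3: well-formed.
(b) sonority 2-4-6: well-formed.
(c) sonority 4-1-5: ill-formed.
(d) sonority 1-6: well-formed.
(e) sonority 2-4: well-formed.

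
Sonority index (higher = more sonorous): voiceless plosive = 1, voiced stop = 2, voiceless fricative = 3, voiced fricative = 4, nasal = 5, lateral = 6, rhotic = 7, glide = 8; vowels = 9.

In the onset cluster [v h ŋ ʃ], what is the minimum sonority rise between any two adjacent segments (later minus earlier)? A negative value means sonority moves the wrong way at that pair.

-2

/v/ — voiced fricative, sonority 4.
/h/ — voiceless fricative, sonority 3.
/ŋ/ — nasal, sonority 5.
/ʃ/ — voiceless fricative, sonority 3.
/v/→/h/: change -1.
/h/→/ŋ/: change +2.
/ŋ/→/ʃ/: change -2.
Minimum = -2.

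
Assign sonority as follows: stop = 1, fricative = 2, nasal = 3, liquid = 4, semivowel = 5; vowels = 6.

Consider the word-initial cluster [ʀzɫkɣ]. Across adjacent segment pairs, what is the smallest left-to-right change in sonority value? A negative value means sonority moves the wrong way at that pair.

/ʀ/ — liquid, sonority 4.
/z/ — fricative, sonority 2.
/ɫ/ — liquid, sonority 4.
/k/ — stop, sonority 1.
/ɣ/ — fricative, sonority 2.
/ʀ/→/z/: change -2.
/z/→/ɫ/: change +2.
/ɫ/→/k/: change -3.
/k/→/ɣ/: change +1.
Minimum = -3.

-3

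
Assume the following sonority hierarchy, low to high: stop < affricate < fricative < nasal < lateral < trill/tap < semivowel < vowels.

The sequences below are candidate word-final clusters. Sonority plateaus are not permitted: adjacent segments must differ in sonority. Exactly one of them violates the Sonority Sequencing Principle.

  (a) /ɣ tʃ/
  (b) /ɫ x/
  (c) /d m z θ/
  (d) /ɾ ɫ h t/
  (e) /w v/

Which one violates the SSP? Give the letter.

(a) sonority 3-2: well-formed.
(b) sonority 5-3: well-formed.
(c) sonority 1-4-3-3: ill-formed.
(d) sonority 6-5-3-1: well-formed.
(e) sonority 7-3: well-formed.

c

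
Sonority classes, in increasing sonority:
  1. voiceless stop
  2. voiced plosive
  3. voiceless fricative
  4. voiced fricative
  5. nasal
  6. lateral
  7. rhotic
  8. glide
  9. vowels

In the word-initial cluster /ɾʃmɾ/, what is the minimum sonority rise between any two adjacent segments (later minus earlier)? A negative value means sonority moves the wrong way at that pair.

-4

/ɾ/: rhotic = 7.
/ʃ/: voiceless fricative = 3.
/m/: nasal = 5.
/ɾ/: rhotic = 7.
/ɾ/→/ʃ/: change -4.
/ʃ/→/m/: change +2.
/m/→/ɾ/: change +2.
Minimum = -4.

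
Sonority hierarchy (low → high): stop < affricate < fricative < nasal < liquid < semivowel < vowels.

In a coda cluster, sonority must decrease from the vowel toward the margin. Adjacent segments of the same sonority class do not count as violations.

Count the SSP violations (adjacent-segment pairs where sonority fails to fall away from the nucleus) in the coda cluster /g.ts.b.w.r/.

/g/ — stop, sonority 1.
/ts/ — affricate, sonority 2.
/b/ — stop, sonority 1.
/w/ — semivowel, sonority 6.
/r/ — liquid, sonority 5.
/g/→/ts/: 1→2 (does not fall) — violation.
/ts/→/b/: 2→1 (falls) — ok.
/b/→/w/: 1→6 (does not fall) — violation.
/w/→/r/: 6→5 (falls) — ok.

2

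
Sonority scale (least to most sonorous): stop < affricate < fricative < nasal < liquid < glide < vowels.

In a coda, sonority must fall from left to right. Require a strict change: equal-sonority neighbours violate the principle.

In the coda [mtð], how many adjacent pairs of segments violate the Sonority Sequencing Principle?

/m/ — nasal, sonority 4.
/t/ — stop, sonority 1.
/ð/ — fricative, sonority 3.
/m/→/t/: 4→1 (falls) — ok.
/t/→/ð/: 1→3 (does not fall) — violation.

1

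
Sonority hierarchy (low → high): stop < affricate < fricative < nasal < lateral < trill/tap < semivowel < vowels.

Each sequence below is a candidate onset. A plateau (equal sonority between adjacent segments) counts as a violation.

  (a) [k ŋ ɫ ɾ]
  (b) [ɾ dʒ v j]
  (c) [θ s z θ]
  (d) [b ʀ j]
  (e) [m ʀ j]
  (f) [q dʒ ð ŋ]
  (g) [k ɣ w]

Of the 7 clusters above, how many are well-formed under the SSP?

5

(a) sonority 1-4-5-6: well-formed.
(b) sonority 6-2-3-7: ill-formed.
(c) sonority 3-3-3-3: ill-formed.
(d) sonority 1-6-7: well-formed.
(e) sonority 4-6-7: well-formed.
(f) sonority 1-2-3-4: well-formed.
(g) sonority 1-3-7: well-formed.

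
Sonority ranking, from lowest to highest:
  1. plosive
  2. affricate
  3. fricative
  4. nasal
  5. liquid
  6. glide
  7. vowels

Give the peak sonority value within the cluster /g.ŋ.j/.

/g/ — plosive, sonority 1.
/ŋ/ — nasal, sonority 4.
/j/ — glide, sonority 6.
The maximum is 6.

6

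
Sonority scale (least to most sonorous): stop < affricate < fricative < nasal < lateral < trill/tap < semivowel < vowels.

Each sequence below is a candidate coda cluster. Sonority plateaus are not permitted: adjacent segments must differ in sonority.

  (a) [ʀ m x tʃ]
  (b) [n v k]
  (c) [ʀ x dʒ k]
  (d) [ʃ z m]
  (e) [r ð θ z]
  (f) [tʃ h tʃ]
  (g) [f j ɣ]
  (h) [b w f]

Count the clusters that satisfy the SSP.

(a) 6-4-3-2 → obeys
(b) 4-3-1 → obeys
(c) 6-3-2-1 → obeys
(d) 3-3-4 → violates
(e) 6-3-3-3 → violates
(f) 2-3-2 → violates
(g) 3-7-3 → violates
(h) 1-7-3 → violates

3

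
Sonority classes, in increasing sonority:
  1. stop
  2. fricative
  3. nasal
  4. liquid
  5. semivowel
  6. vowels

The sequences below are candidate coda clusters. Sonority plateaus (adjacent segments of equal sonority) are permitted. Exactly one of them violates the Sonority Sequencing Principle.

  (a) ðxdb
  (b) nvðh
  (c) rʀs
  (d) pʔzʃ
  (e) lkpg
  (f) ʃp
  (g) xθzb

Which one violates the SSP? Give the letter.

d

(a) ðxdb: profile 2-2-1-1 — obeys.
(b) nvðh: profile 3-2-2-2 — obeys.
(c) rʀs: profile 4-4-2 — obeys.
(d) pʔzʃ: profile 1-1-2-2 — violates.
(e) lkpg: profile 4-1-1-1 — obeys.
(f) ʃp: profile 2-1 — obeys.
(g) xθzb: profile 2-2-2-1 — obeys.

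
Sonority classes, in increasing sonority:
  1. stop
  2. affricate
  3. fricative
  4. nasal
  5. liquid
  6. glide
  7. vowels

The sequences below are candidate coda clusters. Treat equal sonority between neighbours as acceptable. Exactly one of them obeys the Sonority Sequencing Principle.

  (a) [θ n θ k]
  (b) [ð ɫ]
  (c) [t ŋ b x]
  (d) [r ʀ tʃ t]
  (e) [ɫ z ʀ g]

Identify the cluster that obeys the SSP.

(a) [θ n θ k]: profile 3-4-3-1 — violates.
(b) [ð ɫ]: profile 3-5 — violates.
(c) [t ŋ b x]: profile 1-4-1-3 — violates.
(d) [r ʀ tʃ t]: profile 5-5-2-1 — obeys.
(e) [ɫ z ʀ g]: profile 5-3-5-1 — violates.

d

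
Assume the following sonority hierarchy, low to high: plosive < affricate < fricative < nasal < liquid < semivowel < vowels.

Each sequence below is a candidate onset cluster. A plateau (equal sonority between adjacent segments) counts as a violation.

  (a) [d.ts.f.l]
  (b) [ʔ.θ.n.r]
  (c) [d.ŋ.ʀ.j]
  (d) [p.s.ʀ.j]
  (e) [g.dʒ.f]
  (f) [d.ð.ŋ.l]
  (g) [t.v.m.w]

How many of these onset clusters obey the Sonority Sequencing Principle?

7

(a) sonority 1-2-3-5: well-formed.
(b) sonority 1-3-4-5: well-formed.
(c) sonority 1-4-5-6: well-formed.
(d) sonority 1-3-5-6: well-formed.
(e) sonority 1-2-3: well-formed.
(f) sonority 1-3-4-5: well-formed.
(g) sonority 1-3-4-6: well-formed.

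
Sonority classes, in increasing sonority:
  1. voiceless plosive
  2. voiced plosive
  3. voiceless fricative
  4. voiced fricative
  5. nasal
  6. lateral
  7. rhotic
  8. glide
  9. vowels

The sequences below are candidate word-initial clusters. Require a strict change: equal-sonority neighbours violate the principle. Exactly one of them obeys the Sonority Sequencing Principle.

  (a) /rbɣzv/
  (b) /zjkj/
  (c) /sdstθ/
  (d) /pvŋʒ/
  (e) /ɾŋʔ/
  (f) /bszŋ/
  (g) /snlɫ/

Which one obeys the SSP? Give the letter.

(a) 7-2-4-4-4 → violates
(b) 4-8-1-8 → violates
(c) 3-2-3-1-3 → violates
(d) 1-4-5-4 → violates
(e) 7-5-1 → violates
(f) 2-3-4-5 → obeys
(g) 3-5-6-6 → violates

f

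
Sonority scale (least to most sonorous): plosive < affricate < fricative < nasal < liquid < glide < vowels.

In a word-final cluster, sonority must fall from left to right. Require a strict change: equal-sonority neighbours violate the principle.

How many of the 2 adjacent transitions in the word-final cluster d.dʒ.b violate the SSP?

1

/d/ is a plosive (sonority 1).
/dʒ/ is an affricate (sonority 2).
/b/ is a plosive (sonority 1).
/d/→/dʒ/: 1→2 (does not fall) — violation.
/dʒ/→/b/: 2→1 (falls) — ok.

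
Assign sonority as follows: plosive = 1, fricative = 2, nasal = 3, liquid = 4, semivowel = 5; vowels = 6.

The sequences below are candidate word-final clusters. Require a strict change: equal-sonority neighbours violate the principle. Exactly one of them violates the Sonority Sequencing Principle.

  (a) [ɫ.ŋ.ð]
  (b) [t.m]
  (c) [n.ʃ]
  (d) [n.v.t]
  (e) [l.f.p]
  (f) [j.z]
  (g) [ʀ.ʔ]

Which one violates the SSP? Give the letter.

(a) sonority 4-3-2: well-formed.
(b) sonority 1-3: ill-formed.
(c) sonority 3-2: well-formed.
(d) sonority 3-2-1: well-formed.
(e) sonority 4-2-1: well-formed.
(f) sonority 5-2: well-formed.
(g) sonority 4-1: well-formed.

b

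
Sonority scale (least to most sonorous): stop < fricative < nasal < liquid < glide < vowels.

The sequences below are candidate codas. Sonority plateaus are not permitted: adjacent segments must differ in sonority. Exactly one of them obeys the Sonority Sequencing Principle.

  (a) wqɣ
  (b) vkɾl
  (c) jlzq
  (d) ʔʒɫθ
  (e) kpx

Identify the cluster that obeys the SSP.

(a) sonority 5-1-2: ill-formed.
(b) sonority 2-1-4-4: ill-formed.
(c) sonority 5-4-2-1: well-formed.
(d) sonority 1-2-4-2: ill-formed.
(e) sonority 1-1-2: ill-formed.

c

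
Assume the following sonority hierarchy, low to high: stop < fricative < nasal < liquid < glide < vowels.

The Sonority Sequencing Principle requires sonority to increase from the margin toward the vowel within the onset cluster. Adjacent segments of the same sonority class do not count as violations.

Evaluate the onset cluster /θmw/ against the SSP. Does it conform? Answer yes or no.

/θ/: fricative = 2.
/m/: nasal = 3.
/w/: glide = 5.
The profile 2-3-5 strictly rises, so the onset cluster satisfies the SSP.

yes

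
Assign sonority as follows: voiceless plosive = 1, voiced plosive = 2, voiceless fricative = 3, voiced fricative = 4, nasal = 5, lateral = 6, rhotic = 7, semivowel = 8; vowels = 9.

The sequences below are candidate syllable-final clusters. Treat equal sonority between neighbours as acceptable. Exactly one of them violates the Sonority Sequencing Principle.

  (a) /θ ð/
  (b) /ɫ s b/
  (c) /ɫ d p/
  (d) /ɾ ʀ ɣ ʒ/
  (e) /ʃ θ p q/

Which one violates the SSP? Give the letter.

(a) /θ ð/: profile 3-4 — violates.
(b) /ɫ s b/: profile 6-3-2 — obeys.
(c) /ɫ d p/: profile 6-2-1 — obeys.
(d) /ɾ ʀ ɣ ʒ/: profile 7-7-4-4 — obeys.
(e) /ʃ θ p q/: profile 3-3-1-1 — obeys.

a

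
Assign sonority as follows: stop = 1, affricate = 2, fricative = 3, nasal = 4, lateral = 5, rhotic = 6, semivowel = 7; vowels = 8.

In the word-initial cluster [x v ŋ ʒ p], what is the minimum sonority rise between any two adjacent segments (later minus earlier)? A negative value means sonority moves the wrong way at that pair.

/x/ — fricative, sonority 3.
/v/ — fricative, sonority 3.
/ŋ/ — nasal, sonority 4.
/ʒ/ — fricative, sonority 3.
/p/ — stop, sonority 1.
/x/→/v/: change +0.
/v/→/ŋ/: change +1.
/ŋ/→/ʒ/: change -1.
/ʒ/→/p/: change -2.
Minimum = -2.

-2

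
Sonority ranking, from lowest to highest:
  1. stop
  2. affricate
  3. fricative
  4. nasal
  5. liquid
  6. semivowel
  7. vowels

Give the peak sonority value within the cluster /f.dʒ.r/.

/f/: fricative = 3.
/dʒ/: affricate = 2.
/r/: liquid = 5.
The maximum is 5.

5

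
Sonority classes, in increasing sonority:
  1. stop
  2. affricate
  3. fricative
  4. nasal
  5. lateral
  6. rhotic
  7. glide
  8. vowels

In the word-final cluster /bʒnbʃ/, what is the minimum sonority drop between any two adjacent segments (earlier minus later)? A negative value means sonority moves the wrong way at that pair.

-2

/b/ is a stop (sonority 1).
/ʒ/ is a fricative (sonority 3).
/n/ is a nasal (sonority 4).
/b/ is a stop (sonority 1).
/ʃ/ is a fricative (sonority 3).
/b/→/ʒ/: change -2.
/ʒ/→/n/: change -1.
/n/→/b/: change +3.
/b/→/ʃ/: change -2.
Minimum = -2.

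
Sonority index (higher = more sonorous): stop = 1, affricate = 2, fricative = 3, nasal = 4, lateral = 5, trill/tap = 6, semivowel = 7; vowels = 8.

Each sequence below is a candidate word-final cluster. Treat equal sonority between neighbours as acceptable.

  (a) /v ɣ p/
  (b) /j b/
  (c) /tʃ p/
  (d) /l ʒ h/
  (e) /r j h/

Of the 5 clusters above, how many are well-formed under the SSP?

(a) /v ɣ p/: profile 3-3-1 — obeys.
(b) /j b/: profile 7-1 — obeys.
(c) /tʃ p/: profile 2-1 — obeys.
(d) /l ʒ h/: profile 5-3-3 — obeys.
(e) /r j h/: profile 6-7-3 — violates.

4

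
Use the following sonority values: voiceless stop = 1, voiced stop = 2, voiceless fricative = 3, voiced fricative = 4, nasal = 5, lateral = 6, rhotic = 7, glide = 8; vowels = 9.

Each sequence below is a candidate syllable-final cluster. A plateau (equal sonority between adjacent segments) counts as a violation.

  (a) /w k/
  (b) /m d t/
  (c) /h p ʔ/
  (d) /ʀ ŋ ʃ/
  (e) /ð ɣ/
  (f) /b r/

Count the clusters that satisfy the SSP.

3

(a) sonority 8-1: well-formed.
(b) sonority 5-2-1: well-formed.
(c) sonority 3-1-1: ill-formed.
(d) sonority 7-5-3: well-formed.
(e) sonority 4-4: ill-formed.
(f) sonority 2-7: ill-formed.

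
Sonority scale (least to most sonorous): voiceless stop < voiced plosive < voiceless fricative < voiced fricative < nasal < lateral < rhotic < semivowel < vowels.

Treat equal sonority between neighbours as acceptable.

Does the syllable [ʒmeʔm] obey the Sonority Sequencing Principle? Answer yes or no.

Onset: /ʒ/ is a voiced fricative (sonority 4), /m/ is a nasal (sonority 5); then the nucleus /e/ (sonority 9).
Onset profile 4-5-9 — rises to the nucleus.
Coda: /ʔ/ is a voiceless stop (sonority 1), /m/ is a nasal (sonority 5).
Coda profile 9-1-5 — does not fall throughout.

no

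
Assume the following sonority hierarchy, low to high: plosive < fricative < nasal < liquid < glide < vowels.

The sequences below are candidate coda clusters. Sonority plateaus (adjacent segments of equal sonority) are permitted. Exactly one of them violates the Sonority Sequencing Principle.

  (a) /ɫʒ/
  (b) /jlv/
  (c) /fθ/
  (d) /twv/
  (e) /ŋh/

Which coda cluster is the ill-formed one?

(a) /ɫʒ/: profile 4-2 — obeys.
(b) /jlv/: profile 5-4-2 — obeys.
(c) /fθ/: profile 2-2 — obeys.
(d) /twv/: profile 1-5-2 — violates.
(e) /ŋh/: profile 3-2 — obeys.

d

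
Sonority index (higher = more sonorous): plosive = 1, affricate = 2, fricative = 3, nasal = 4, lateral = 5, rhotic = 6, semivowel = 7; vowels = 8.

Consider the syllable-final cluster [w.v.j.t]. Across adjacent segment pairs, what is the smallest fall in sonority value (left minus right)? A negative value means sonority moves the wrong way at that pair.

/w/ is a semivowel (sonority 7).
/v/ is a fricative (sonority 3).
/j/ is a semivowel (sonority 7).
/t/ is a plosive (sonority 1).
/w/→/v/: change +4.
/v/→/j/: change -4.
/j/→/t/: change +6.
Minimum = -4.

-4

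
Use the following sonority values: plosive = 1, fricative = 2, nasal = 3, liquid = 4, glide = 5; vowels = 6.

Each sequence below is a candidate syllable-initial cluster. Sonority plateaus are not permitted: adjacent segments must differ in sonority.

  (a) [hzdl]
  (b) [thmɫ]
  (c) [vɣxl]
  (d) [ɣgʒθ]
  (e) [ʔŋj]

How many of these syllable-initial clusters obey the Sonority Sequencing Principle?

2

(a) sonority 2-2-1-4: ill-formed.
(b) sonority 1-2-3-4: well-formed.
(c) sonority 2-2-2-4: ill-formed.
(d) sonority 2-1-2-2: ill-formed.
(e) sonority 1-3-5: well-formed.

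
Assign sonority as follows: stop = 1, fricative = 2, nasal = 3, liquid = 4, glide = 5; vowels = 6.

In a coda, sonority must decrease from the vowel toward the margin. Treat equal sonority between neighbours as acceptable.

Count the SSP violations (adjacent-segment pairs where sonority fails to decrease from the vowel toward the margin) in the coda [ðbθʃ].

/ð/: fricative = 2.
/b/: stop = 1.
/θ/: fricative = 2.
/ʃ/: fricative = 2.
/ð/→/b/: 2→1 (falls) — ok.
/b/→/θ/: 1→2 (does not fall) — violation.
/θ/→/ʃ/: 2→2 (plateau, allowed) — ok.

1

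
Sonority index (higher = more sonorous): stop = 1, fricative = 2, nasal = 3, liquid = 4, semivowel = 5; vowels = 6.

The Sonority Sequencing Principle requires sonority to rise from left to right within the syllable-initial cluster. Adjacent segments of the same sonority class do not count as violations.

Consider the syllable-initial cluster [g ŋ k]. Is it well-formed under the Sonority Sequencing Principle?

no

/g/ is a stop (sonority 1).
/ŋ/ is a nasal (sonority 3).
/k/ is a stop (sonority 1).
The profile is 1-3-1. Between /ŋ/ (3) and /k/ (1) sonority does not rise, so the cluster violates the SSP.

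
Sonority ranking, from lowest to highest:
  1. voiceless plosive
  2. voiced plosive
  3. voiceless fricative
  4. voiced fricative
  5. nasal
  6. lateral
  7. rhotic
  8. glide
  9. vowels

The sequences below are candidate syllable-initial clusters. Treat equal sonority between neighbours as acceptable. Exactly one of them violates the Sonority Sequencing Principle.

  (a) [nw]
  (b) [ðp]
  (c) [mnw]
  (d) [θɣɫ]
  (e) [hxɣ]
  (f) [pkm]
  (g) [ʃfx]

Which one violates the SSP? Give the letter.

(a) 5-8 → obeys
(b) 4-1 → violates
(c) 5-5-8 → obeys
(d) 3-4-6 → obeys
(e) 3-3-4 → obeys
(f) 1-1-5 → obeys
(g) 3-3-3 → obeys

b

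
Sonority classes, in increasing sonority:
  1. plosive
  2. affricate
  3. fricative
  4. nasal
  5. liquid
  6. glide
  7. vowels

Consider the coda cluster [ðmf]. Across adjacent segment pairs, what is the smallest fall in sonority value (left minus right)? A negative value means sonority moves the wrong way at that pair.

-1

/ð/ is a fricative (sonority 3).
/m/ is a nasal (sonority 4).
/f/ is a fricative (sonority 3).
/ð/→/m/: change -1.
/m/→/f/: change +1.
Minimum = -1.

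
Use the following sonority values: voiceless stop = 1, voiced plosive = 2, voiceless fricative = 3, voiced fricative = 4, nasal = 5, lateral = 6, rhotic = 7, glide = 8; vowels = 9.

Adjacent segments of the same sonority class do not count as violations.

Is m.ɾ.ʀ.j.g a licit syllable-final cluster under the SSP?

/m/: nasal = 5.
/ɾ/: rhotic = 7.
/ʀ/: rhotic = 7.
/j/: glide = 8.
/g/: voiced plosive = 2.
The profile is 5-7-7-8-2. Between /m/ (5) and /ɾ/ (7) sonority does not fall, so the cluster violates the SSP.

no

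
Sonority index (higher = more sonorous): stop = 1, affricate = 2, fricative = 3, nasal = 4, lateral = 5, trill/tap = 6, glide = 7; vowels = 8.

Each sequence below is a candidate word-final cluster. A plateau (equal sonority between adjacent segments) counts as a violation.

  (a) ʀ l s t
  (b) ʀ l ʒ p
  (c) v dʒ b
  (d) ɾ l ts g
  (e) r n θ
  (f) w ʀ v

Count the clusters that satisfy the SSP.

(a) ʀ l s t: profile 6-5-3-1 — obeys.
(b) ʀ l ʒ p: profile 6-5-3-1 — obeys.
(c) v dʒ b: profile 3-2-1 — obeys.
(d) ɾ l ts g: profile 6-5-2-1 — obeys.
(e) r n θ: profile 6-4-3 — obeys.
(f) w ʀ v: profile 7-6-3 — obeys.

6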